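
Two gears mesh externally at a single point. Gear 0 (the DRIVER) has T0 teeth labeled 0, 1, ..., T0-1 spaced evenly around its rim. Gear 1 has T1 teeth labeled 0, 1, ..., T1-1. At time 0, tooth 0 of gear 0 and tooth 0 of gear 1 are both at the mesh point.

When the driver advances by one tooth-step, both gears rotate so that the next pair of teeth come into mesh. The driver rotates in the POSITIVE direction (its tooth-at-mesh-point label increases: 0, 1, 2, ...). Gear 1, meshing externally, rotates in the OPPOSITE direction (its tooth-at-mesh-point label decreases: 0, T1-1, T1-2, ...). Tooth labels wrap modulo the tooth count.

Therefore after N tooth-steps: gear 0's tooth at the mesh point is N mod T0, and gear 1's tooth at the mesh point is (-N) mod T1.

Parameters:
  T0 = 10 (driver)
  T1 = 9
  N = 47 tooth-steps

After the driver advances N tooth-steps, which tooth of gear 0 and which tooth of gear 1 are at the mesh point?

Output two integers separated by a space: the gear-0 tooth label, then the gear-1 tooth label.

Answer: 7 7

Derivation:
Gear 0 (driver, T0=10): tooth at mesh = N mod T0
  47 = 4 * 10 + 7, so 47 mod 10 = 7
  gear 0 tooth = 7
Gear 1 (driven, T1=9): tooth at mesh = (-N) mod T1
  47 = 5 * 9 + 2, so 47 mod 9 = 2
  (-47) mod 9 = (-2) mod 9 = 9 - 2 = 7
Mesh after 47 steps: gear-0 tooth 7 meets gear-1 tooth 7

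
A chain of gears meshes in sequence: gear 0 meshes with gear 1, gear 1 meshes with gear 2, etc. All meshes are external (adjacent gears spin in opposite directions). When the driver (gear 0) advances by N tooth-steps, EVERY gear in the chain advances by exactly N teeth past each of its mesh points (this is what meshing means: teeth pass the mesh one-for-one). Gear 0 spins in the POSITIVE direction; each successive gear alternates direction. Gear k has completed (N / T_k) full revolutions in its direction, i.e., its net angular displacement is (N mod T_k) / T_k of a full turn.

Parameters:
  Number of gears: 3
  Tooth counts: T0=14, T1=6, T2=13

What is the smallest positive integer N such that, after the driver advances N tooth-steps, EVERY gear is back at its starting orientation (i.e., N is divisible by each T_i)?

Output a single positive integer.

Gear k returns to start when N is a multiple of T_k.
All gears at start simultaneously when N is a common multiple of [14, 6, 13]; the smallest such N is lcm(14, 6, 13).
Start: lcm = T0 = 14
Fold in T1=6: gcd(14, 6) = 2; lcm(14, 6) = 14 * 6 / 2 = 84 / 2 = 42
Fold in T2=13: gcd(42, 13) = 1; lcm(42, 13) = 42 * 13 / 1 = 546 / 1 = 546
Full cycle length = 546

Answer: 546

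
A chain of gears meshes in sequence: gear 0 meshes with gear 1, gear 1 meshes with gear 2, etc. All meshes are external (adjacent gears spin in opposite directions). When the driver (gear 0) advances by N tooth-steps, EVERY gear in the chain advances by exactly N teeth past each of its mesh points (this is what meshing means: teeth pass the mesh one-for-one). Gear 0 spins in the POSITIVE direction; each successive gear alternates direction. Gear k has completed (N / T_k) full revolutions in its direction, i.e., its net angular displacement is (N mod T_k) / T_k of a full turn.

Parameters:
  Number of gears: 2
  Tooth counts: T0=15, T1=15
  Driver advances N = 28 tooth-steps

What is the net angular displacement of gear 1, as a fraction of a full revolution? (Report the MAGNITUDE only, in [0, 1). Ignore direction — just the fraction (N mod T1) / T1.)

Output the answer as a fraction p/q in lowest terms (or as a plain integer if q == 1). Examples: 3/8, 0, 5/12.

Chain of 2 gears, tooth counts: [15, 15]
  gear 0: T0=15, direction=positive, advance = 28 mod 15 = 13 teeth = 13/15 turn
  gear 1: T1=15, direction=negative, advance = 28 mod 15 = 13 teeth = 13/15 turn
Gear 1: 28 mod 15 = 13
Fraction = 13 / 15 = 13/15 (gcd(13,15)=1) = 13/15

Answer: 13/15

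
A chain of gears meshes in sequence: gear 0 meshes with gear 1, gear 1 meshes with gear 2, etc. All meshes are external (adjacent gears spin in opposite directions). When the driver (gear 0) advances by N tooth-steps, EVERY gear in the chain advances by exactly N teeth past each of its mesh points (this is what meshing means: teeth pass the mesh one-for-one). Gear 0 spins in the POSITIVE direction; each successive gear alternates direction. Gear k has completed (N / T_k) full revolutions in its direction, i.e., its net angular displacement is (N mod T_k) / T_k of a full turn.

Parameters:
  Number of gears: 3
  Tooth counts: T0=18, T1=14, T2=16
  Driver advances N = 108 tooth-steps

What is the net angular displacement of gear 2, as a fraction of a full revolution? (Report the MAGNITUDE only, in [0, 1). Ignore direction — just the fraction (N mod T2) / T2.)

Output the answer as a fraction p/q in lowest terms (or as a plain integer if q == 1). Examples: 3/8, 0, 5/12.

Chain of 3 gears, tooth counts: [18, 14, 16]
  gear 0: T0=18, direction=positive, advance = 108 mod 18 = 0 teeth = 0/18 turn
  gear 1: T1=14, direction=negative, advance = 108 mod 14 = 10 teeth = 10/14 turn
  gear 2: T2=16, direction=positive, advance = 108 mod 16 = 12 teeth = 12/16 turn
Gear 2: 108 mod 16 = 12
Fraction = 12 / 16 = 3/4 (gcd(12,16)=4) = 3/4

Answer: 3/4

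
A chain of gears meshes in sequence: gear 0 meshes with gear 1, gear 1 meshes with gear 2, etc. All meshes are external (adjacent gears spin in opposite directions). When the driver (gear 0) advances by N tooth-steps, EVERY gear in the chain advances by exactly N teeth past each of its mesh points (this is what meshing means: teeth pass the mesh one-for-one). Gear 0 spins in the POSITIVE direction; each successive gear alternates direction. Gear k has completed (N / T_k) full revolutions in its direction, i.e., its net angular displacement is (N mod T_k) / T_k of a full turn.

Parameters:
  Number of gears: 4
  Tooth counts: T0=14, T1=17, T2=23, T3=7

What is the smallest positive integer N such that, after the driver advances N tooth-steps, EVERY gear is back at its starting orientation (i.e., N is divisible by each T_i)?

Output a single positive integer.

Gear k returns to start when N is a multiple of T_k.
All gears at start simultaneously when N is a common multiple of [14, 17, 23, 7]; the smallest such N is lcm(14, 17, 23, 7).
Start: lcm = T0 = 14
Fold in T1=17: gcd(14, 17) = 1; lcm(14, 17) = 14 * 17 / 1 = 238 / 1 = 238
Fold in T2=23: gcd(238, 23) = 1; lcm(238, 23) = 238 * 23 / 1 = 5474 / 1 = 5474
Fold in T3=7: gcd(5474, 7) = 7; lcm(5474, 7) = 5474 * 7 / 7 = 38318 / 7 = 5474
Full cycle length = 5474

Answer: 5474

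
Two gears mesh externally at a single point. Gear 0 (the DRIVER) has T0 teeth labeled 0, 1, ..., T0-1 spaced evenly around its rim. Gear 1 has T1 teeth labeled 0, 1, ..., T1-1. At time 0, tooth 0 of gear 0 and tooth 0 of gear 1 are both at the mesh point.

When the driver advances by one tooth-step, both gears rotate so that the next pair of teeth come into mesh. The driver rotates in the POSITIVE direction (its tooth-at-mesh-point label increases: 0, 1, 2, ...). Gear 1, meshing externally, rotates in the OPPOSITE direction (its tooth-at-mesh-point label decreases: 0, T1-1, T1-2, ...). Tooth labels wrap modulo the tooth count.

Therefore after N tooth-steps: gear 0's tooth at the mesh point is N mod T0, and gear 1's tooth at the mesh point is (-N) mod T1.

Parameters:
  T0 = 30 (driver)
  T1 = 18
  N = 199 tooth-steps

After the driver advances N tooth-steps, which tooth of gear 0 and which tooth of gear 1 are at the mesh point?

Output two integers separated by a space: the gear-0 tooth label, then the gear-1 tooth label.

Gear 0 (driver, T0=30): tooth at mesh = N mod T0
  199 = 6 * 30 + 19, so 199 mod 30 = 19
  gear 0 tooth = 19
Gear 1 (driven, T1=18): tooth at mesh = (-N) mod T1
  199 = 11 * 18 + 1, so 199 mod 18 = 1
  (-199) mod 18 = (-1) mod 18 = 18 - 1 = 17
Mesh after 199 steps: gear-0 tooth 19 meets gear-1 tooth 17

Answer: 19 17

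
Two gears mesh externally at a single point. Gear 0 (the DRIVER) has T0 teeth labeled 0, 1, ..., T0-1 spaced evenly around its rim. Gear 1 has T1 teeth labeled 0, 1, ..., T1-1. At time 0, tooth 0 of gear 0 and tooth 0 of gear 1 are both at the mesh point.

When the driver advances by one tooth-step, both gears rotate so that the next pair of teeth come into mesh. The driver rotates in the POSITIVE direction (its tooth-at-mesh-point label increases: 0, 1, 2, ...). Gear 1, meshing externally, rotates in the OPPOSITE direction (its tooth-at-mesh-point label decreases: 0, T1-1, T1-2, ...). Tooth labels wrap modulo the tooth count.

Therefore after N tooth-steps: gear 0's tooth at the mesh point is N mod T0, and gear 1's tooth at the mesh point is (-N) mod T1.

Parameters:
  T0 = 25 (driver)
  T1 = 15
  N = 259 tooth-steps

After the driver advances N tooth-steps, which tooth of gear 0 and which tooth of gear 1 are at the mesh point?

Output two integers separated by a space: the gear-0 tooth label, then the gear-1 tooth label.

Answer: 9 11

Derivation:
Gear 0 (driver, T0=25): tooth at mesh = N mod T0
  259 = 10 * 25 + 9, so 259 mod 25 = 9
  gear 0 tooth = 9
Gear 1 (driven, T1=15): tooth at mesh = (-N) mod T1
  259 = 17 * 15 + 4, so 259 mod 15 = 4
  (-259) mod 15 = (-4) mod 15 = 15 - 4 = 11
Mesh after 259 steps: gear-0 tooth 9 meets gear-1 tooth 11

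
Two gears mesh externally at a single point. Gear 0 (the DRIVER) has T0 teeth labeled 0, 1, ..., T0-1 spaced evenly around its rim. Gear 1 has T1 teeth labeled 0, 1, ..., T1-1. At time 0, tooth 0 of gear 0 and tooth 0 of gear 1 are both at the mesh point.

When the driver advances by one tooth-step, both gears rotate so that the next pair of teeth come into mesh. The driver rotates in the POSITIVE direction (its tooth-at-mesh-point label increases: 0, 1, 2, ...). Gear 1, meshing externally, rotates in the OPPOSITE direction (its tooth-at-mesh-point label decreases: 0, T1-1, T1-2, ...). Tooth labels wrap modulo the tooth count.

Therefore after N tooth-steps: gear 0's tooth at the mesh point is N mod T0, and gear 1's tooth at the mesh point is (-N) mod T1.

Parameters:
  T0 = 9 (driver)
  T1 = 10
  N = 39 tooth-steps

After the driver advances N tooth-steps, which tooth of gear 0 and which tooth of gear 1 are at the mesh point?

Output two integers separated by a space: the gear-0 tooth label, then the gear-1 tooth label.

Answer: 3 1

Derivation:
Gear 0 (driver, T0=9): tooth at mesh = N mod T0
  39 = 4 * 9 + 3, so 39 mod 9 = 3
  gear 0 tooth = 3
Gear 1 (driven, T1=10): tooth at mesh = (-N) mod T1
  39 = 3 * 10 + 9, so 39 mod 10 = 9
  (-39) mod 10 = (-9) mod 10 = 10 - 9 = 1
Mesh after 39 steps: gear-0 tooth 3 meets gear-1 tooth 1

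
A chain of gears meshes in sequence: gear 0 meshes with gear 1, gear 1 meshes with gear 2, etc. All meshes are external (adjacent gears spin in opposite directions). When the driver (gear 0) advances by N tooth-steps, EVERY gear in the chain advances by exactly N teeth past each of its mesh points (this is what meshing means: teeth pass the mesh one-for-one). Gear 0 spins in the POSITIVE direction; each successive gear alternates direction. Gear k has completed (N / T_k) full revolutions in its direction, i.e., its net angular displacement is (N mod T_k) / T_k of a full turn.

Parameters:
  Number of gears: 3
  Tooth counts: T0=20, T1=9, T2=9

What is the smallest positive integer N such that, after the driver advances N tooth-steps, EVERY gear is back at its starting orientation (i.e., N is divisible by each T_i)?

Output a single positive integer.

Answer: 180

Derivation:
Gear k returns to start when N is a multiple of T_k.
All gears at start simultaneously when N is a common multiple of [20, 9, 9]; the smallest such N is lcm(20, 9, 9).
Start: lcm = T0 = 20
Fold in T1=9: gcd(20, 9) = 1; lcm(20, 9) = 20 * 9 / 1 = 180 / 1 = 180
Fold in T2=9: gcd(180, 9) = 9; lcm(180, 9) = 180 * 9 / 9 = 1620 / 9 = 180
Full cycle length = 180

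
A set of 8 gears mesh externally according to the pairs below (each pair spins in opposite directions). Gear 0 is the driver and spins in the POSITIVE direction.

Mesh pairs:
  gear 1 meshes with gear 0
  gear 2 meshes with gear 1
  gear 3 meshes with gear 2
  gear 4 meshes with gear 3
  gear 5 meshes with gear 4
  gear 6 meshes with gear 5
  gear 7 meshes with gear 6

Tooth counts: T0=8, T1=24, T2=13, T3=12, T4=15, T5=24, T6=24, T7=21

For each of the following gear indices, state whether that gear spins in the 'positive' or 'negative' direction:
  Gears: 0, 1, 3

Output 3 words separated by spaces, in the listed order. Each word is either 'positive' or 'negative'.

Answer: positive negative negative

Derivation:
Gear 0 (driver): positive (depth 0)
  gear 1: meshes with gear 0 -> depth 1 -> negative (opposite of gear 0)
  gear 2: meshes with gear 1 -> depth 2 -> positive (opposite of gear 1)
  gear 3: meshes with gear 2 -> depth 3 -> negative (opposite of gear 2)
  gear 4: meshes with gear 3 -> depth 4 -> positive (opposite of gear 3)
  gear 5: meshes with gear 4 -> depth 5 -> negative (opposite of gear 4)
  gear 6: meshes with gear 5 -> depth 6 -> positive (opposite of gear 5)
  gear 7: meshes with gear 6 -> depth 7 -> negative (opposite of gear 6)
Queried indices 0, 1, 3 -> positive, negative, negative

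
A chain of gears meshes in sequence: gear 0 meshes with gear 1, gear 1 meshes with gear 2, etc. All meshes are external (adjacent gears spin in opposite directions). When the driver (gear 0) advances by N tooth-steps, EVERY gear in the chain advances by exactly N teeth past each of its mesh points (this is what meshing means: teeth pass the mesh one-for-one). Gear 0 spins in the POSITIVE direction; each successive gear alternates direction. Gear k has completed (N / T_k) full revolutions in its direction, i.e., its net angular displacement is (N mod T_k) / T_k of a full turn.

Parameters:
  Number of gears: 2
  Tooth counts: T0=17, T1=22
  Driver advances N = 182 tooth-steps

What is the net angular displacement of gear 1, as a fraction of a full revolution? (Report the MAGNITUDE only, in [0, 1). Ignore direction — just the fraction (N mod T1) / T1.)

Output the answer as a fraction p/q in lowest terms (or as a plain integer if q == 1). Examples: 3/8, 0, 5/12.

Chain of 2 gears, tooth counts: [17, 22]
  gear 0: T0=17, direction=positive, advance = 182 mod 17 = 12 teeth = 12/17 turn
  gear 1: T1=22, direction=negative, advance = 182 mod 22 = 6 teeth = 6/22 turn
Gear 1: 182 mod 22 = 6
Fraction = 6 / 22 = 3/11 (gcd(6,22)=2) = 3/11

Answer: 3/11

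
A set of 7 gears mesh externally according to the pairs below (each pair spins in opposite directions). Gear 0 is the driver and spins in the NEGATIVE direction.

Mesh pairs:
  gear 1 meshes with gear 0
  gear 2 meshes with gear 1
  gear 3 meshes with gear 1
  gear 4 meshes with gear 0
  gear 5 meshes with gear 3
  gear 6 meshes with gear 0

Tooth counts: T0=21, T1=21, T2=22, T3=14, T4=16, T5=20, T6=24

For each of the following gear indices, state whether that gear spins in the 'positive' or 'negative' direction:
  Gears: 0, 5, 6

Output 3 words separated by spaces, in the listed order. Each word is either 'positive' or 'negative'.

Answer: negative positive positive

Derivation:
Gear 0 (driver): negative (depth 0)
  gear 1: meshes with gear 0 -> depth 1 -> positive (opposite of gear 0)
  gear 2: meshes with gear 1 -> depth 2 -> negative (opposite of gear 1)
  gear 3: meshes with gear 1 -> depth 2 -> negative (opposite of gear 1)
  gear 4: meshes with gear 0 -> depth 1 -> positive (opposite of gear 0)
  gear 5: meshes with gear 3 -> depth 3 -> positive (opposite of gear 3)
  gear 6: meshes with gear 0 -> depth 1 -> positive (opposite of gear 0)
Queried indices 0, 5, 6 -> negative, positive, positive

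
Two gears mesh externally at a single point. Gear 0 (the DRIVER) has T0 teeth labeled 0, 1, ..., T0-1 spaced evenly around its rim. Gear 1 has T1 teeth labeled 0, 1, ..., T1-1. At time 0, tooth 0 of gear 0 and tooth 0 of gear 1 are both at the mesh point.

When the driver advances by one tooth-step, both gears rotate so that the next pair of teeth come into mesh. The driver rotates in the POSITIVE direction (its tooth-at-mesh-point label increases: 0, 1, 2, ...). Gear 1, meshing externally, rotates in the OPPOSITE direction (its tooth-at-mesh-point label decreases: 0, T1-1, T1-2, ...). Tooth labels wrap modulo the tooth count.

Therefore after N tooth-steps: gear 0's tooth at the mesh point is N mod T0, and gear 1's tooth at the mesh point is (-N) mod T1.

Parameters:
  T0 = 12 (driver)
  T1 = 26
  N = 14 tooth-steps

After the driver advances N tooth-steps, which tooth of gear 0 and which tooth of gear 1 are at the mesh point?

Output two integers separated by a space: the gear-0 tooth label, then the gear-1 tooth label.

Answer: 2 12

Derivation:
Gear 0 (driver, T0=12): tooth at mesh = N mod T0
  14 = 1 * 12 + 2, so 14 mod 12 = 2
  gear 0 tooth = 2
Gear 1 (driven, T1=26): tooth at mesh = (-N) mod T1
  14 = 0 * 26 + 14, so 14 mod 26 = 14
  (-14) mod 26 = (-14) mod 26 = 26 - 14 = 12
Mesh after 14 steps: gear-0 tooth 2 meets gear-1 tooth 12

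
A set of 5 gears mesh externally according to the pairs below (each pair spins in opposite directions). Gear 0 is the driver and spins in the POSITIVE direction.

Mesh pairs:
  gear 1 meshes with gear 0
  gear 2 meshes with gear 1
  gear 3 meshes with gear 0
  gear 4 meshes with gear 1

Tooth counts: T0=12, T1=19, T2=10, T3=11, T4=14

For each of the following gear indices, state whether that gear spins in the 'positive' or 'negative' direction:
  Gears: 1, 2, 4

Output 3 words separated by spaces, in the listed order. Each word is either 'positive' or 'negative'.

Answer: negative positive positive

Derivation:
Gear 0 (driver): positive (depth 0)
  gear 1: meshes with gear 0 -> depth 1 -> negative (opposite of gear 0)
  gear 2: meshes with gear 1 -> depth 2 -> positive (opposite of gear 1)
  gear 3: meshes with gear 0 -> depth 1 -> negative (opposite of gear 0)
  gear 4: meshes with gear 1 -> depth 2 -> positive (opposite of gear 1)
Queried indices 1, 2, 4 -> negative, positive, positive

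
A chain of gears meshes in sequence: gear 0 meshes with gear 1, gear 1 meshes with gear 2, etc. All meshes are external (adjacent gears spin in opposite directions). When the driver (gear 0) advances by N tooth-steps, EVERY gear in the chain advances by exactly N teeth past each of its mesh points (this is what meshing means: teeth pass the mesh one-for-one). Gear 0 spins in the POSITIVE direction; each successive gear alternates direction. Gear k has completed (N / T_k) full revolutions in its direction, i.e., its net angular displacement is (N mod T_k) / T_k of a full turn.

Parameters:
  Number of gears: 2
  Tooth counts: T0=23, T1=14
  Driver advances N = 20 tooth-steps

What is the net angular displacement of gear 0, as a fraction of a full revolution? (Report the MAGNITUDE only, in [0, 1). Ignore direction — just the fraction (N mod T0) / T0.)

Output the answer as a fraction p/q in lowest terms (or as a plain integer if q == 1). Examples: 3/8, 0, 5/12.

Chain of 2 gears, tooth counts: [23, 14]
  gear 0: T0=23, direction=positive, advance = 20 mod 23 = 20 teeth = 20/23 turn
  gear 1: T1=14, direction=negative, advance = 20 mod 14 = 6 teeth = 6/14 turn
Gear 0: 20 mod 23 = 20
Fraction = 20 / 23 = 20/23 (gcd(20,23)=1) = 20/23

Answer: 20/23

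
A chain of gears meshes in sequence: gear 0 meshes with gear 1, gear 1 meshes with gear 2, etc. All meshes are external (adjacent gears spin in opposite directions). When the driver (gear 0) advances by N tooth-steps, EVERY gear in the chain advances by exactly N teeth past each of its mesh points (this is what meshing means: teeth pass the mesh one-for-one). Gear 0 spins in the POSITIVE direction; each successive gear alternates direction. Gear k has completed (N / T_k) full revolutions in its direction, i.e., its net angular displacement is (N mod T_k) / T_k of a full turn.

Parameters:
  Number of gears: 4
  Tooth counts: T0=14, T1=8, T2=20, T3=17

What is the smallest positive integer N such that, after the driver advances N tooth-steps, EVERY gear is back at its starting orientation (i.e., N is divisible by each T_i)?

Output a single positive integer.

Answer: 4760

Derivation:
Gear k returns to start when N is a multiple of T_k.
All gears at start simultaneously when N is a common multiple of [14, 8, 20, 17]; the smallest such N is lcm(14, 8, 20, 17).
Start: lcm = T0 = 14
Fold in T1=8: gcd(14, 8) = 2; lcm(14, 8) = 14 * 8 / 2 = 112 / 2 = 56
Fold in T2=20: gcd(56, 20) = 4; lcm(56, 20) = 56 * 20 / 4 = 1120 / 4 = 280
Fold in T3=17: gcd(280, 17) = 1; lcm(280, 17) = 280 * 17 / 1 = 4760 / 1 = 4760
Full cycle length = 4760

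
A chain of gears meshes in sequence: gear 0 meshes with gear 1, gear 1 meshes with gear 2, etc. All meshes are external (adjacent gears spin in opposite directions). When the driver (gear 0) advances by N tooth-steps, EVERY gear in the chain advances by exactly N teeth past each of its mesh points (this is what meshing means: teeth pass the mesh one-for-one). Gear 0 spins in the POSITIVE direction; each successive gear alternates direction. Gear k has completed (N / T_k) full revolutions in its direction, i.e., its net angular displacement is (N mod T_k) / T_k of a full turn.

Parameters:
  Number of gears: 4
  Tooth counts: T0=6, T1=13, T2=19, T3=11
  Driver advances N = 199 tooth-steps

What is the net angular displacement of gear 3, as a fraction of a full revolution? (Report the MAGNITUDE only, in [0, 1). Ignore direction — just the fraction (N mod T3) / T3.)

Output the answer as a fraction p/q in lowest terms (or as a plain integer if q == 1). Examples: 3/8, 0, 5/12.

Chain of 4 gears, tooth counts: [6, 13, 19, 11]
  gear 0: T0=6, direction=positive, advance = 199 mod 6 = 1 teeth = 1/6 turn
  gear 1: T1=13, direction=negative, advance = 199 mod 13 = 4 teeth = 4/13 turn
  gear 2: T2=19, direction=positive, advance = 199 mod 19 = 9 teeth = 9/19 turn
  gear 3: T3=11, direction=negative, advance = 199 mod 11 = 1 teeth = 1/11 turn
Gear 3: 199 mod 11 = 1
Fraction = 1 / 11 = 1/11 (gcd(1,11)=1) = 1/11

Answer: 1/11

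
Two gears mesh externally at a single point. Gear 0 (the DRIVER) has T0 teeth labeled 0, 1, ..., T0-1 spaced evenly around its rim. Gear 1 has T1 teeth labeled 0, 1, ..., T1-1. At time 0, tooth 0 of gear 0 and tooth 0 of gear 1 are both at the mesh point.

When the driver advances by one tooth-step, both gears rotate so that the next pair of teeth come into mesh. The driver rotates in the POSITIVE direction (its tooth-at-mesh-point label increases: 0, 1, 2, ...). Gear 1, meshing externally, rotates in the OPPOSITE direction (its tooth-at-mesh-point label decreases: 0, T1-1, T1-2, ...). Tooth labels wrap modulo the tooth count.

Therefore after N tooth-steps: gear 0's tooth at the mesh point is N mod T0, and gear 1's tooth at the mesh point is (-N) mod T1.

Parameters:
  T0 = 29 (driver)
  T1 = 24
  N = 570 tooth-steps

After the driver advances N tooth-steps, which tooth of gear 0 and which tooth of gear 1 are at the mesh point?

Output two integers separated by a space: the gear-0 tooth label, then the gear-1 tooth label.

Answer: 19 6

Derivation:
Gear 0 (driver, T0=29): tooth at mesh = N mod T0
  570 = 19 * 29 + 19, so 570 mod 29 = 19
  gear 0 tooth = 19
Gear 1 (driven, T1=24): tooth at mesh = (-N) mod T1
  570 = 23 * 24 + 18, so 570 mod 24 = 18
  (-570) mod 24 = (-18) mod 24 = 24 - 18 = 6
Mesh after 570 steps: gear-0 tooth 19 meets gear-1 tooth 6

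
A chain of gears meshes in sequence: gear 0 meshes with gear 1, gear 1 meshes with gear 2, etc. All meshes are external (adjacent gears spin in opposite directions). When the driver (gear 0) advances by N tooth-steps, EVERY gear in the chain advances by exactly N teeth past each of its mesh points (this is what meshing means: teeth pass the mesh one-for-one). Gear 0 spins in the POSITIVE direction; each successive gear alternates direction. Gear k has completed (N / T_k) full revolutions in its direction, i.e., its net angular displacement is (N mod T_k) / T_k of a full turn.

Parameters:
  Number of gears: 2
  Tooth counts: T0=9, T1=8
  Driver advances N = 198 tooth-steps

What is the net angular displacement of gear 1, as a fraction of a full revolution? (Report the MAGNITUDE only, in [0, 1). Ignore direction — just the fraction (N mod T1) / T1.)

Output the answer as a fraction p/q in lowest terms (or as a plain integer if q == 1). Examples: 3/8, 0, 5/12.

Chain of 2 gears, tooth counts: [9, 8]
  gear 0: T0=9, direction=positive, advance = 198 mod 9 = 0 teeth = 0/9 turn
  gear 1: T1=8, direction=negative, advance = 198 mod 8 = 6 teeth = 6/8 turn
Gear 1: 198 mod 8 = 6
Fraction = 6 / 8 = 3/4 (gcd(6,8)=2) = 3/4

Answer: 3/4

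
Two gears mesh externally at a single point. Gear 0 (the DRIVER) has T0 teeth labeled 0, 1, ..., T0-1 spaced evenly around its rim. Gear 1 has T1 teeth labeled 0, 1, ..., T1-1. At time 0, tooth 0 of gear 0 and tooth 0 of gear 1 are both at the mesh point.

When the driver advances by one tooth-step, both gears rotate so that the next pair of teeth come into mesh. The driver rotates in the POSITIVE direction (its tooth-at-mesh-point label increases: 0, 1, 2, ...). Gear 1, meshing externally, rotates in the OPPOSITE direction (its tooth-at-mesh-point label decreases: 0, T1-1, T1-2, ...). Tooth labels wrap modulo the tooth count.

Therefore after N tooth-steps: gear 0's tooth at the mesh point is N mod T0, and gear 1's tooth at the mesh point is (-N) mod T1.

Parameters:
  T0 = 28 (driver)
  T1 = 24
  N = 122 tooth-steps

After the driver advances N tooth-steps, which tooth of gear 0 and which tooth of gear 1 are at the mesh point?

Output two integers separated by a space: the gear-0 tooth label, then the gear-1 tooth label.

Answer: 10 22

Derivation:
Gear 0 (driver, T0=28): tooth at mesh = N mod T0
  122 = 4 * 28 + 10, so 122 mod 28 = 10
  gear 0 tooth = 10
Gear 1 (driven, T1=24): tooth at mesh = (-N) mod T1
  122 = 5 * 24 + 2, so 122 mod 24 = 2
  (-122) mod 24 = (-2) mod 24 = 24 - 2 = 22
Mesh after 122 steps: gear-0 tooth 10 meets gear-1 tooth 22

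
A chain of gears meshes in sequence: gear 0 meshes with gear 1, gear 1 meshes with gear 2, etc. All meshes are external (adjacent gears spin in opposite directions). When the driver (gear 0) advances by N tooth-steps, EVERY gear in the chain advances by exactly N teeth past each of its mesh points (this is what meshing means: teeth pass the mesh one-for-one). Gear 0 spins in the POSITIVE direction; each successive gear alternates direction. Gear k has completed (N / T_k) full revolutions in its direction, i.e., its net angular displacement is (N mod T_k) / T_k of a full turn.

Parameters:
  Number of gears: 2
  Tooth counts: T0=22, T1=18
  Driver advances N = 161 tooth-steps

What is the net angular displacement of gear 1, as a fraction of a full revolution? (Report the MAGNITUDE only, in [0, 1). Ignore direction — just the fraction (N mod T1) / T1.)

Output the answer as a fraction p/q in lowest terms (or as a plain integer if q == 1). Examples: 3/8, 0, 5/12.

Chain of 2 gears, tooth counts: [22, 18]
  gear 0: T0=22, direction=positive, advance = 161 mod 22 = 7 teeth = 7/22 turn
  gear 1: T1=18, direction=negative, advance = 161 mod 18 = 17 teeth = 17/18 turn
Gear 1: 161 mod 18 = 17
Fraction = 17 / 18 = 17/18 (gcd(17,18)=1) = 17/18

Answer: 17/18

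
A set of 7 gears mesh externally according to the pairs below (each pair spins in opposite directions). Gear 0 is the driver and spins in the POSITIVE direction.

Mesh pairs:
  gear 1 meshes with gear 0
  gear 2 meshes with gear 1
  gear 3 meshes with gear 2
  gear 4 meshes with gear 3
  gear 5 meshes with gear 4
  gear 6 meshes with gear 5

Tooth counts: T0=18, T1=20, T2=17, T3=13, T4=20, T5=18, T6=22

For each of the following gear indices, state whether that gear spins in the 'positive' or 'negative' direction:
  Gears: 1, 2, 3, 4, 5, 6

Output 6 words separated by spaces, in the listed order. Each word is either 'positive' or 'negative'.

Answer: negative positive negative positive negative positive

Derivation:
Gear 0 (driver): positive (depth 0)
  gear 1: meshes with gear 0 -> depth 1 -> negative (opposite of gear 0)
  gear 2: meshes with gear 1 -> depth 2 -> positive (opposite of gear 1)
  gear 3: meshes with gear 2 -> depth 3 -> negative (opposite of gear 2)
  gear 4: meshes with gear 3 -> depth 4 -> positive (opposite of gear 3)
  gear 5: meshes with gear 4 -> depth 5 -> negative (opposite of gear 4)
  gear 6: meshes with gear 5 -> depth 6 -> positive (opposite of gear 5)
Queried indices 1, 2, 3, 4, 5, 6 -> negative, positive, negative, positive, negative, positive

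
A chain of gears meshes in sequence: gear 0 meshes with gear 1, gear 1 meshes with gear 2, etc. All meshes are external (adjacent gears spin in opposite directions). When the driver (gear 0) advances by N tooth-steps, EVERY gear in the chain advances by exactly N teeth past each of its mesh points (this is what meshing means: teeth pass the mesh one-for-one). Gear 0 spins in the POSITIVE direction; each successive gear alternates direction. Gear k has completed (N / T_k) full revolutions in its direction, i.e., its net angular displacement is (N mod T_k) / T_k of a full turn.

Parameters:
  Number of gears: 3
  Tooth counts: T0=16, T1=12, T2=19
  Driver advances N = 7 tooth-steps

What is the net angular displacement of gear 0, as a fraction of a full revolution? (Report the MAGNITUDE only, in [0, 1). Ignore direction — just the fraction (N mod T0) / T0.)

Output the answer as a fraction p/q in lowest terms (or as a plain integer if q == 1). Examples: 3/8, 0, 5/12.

Chain of 3 gears, tooth counts: [16, 12, 19]
  gear 0: T0=16, direction=positive, advance = 7 mod 16 = 7 teeth = 7/16 turn
  gear 1: T1=12, direction=negative, advance = 7 mod 12 = 7 teeth = 7/12 turn
  gear 2: T2=19, direction=positive, advance = 7 mod 19 = 7 teeth = 7/19 turn
Gear 0: 7 mod 16 = 7
Fraction = 7 / 16 = 7/16 (gcd(7,16)=1) = 7/16

Answer: 7/16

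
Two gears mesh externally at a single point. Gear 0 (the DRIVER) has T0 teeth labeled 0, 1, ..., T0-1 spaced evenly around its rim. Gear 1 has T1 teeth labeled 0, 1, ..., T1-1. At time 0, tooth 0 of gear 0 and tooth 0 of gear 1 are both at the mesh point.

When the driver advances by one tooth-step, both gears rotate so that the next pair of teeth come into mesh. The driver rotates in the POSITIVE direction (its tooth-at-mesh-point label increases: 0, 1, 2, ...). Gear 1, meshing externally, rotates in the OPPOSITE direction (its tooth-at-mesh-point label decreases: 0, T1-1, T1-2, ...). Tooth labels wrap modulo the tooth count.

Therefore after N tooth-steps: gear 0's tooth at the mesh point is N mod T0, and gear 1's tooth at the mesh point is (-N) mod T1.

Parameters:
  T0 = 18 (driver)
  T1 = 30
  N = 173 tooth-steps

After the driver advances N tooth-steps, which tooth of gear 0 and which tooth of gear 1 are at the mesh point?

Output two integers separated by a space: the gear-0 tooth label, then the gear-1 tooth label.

Answer: 11 7

Derivation:
Gear 0 (driver, T0=18): tooth at mesh = N mod T0
  173 = 9 * 18 + 11, so 173 mod 18 = 11
  gear 0 tooth = 11
Gear 1 (driven, T1=30): tooth at mesh = (-N) mod T1
  173 = 5 * 30 + 23, so 173 mod 30 = 23
  (-173) mod 30 = (-23) mod 30 = 30 - 23 = 7
Mesh after 173 steps: gear-0 tooth 11 meets gear-1 tooth 7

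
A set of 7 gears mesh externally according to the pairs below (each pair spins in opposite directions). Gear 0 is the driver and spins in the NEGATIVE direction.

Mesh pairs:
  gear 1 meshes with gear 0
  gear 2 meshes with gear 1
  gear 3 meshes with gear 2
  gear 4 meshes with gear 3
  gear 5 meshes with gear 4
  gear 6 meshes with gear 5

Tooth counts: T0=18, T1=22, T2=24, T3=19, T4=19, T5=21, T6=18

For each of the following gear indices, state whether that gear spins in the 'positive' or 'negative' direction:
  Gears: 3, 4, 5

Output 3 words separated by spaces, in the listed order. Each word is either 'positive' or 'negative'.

Gear 0 (driver): negative (depth 0)
  gear 1: meshes with gear 0 -> depth 1 -> positive (opposite of gear 0)
  gear 2: meshes with gear 1 -> depth 2 -> negative (opposite of gear 1)
  gear 3: meshes with gear 2 -> depth 3 -> positive (opposite of gear 2)
  gear 4: meshes with gear 3 -> depth 4 -> negative (opposite of gear 3)
  gear 5: meshes with gear 4 -> depth 5 -> positive (opposite of gear 4)
  gear 6: meshes with gear 5 -> depth 6 -> negative (opposite of gear 5)
Queried indices 3, 4, 5 -> positive, negative, positive

Answer: positive negative positive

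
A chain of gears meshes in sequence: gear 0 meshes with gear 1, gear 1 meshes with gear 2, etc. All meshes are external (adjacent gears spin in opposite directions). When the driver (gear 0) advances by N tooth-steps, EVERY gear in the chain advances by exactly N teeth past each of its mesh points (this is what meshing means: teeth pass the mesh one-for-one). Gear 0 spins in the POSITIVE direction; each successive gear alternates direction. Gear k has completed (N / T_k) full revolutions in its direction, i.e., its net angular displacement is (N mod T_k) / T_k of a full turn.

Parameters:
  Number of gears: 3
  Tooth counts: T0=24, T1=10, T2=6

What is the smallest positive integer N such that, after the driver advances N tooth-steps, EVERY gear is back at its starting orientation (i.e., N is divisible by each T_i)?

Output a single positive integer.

Answer: 120

Derivation:
Gear k returns to start when N is a multiple of T_k.
All gears at start simultaneously when N is a common multiple of [24, 10, 6]; the smallest such N is lcm(24, 10, 6).
Start: lcm = T0 = 24
Fold in T1=10: gcd(24, 10) = 2; lcm(24, 10) = 24 * 10 / 2 = 240 / 2 = 120
Fold in T2=6: gcd(120, 6) = 6; lcm(120, 6) = 120 * 6 / 6 = 720 / 6 = 120
Full cycle length = 120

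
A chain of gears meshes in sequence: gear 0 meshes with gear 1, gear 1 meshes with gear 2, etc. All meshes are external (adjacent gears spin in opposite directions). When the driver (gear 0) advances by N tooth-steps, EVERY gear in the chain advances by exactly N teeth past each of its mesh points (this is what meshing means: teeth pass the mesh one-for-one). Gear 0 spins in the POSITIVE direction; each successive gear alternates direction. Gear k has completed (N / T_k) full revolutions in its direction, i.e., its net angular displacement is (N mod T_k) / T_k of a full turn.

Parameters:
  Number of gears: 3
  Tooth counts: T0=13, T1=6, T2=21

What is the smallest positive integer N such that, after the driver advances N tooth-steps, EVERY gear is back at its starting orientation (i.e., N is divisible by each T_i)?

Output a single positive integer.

Gear k returns to start when N is a multiple of T_k.
All gears at start simultaneously when N is a common multiple of [13, 6, 21]; the smallest such N is lcm(13, 6, 21).
Start: lcm = T0 = 13
Fold in T1=6: gcd(13, 6) = 1; lcm(13, 6) = 13 * 6 / 1 = 78 / 1 = 78
Fold in T2=21: gcd(78, 21) = 3; lcm(78, 21) = 78 * 21 / 3 = 1638 / 3 = 546
Full cycle length = 546

Answer: 546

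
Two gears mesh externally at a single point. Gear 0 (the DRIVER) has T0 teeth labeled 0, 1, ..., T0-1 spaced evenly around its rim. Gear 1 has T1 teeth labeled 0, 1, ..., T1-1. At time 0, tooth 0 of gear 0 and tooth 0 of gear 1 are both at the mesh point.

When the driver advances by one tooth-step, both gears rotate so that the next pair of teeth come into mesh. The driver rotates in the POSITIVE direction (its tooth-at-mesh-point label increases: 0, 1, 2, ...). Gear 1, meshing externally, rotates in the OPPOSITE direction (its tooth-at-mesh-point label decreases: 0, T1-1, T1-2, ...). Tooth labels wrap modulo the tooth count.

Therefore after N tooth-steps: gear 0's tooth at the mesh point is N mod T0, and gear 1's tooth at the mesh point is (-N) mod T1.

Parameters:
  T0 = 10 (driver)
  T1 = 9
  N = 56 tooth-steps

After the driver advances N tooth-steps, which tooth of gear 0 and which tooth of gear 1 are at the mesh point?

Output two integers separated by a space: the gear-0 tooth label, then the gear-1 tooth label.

Answer: 6 7

Derivation:
Gear 0 (driver, T0=10): tooth at mesh = N mod T0
  56 = 5 * 10 + 6, so 56 mod 10 = 6
  gear 0 tooth = 6
Gear 1 (driven, T1=9): tooth at mesh = (-N) mod T1
  56 = 6 * 9 + 2, so 56 mod 9 = 2
  (-56) mod 9 = (-2) mod 9 = 9 - 2 = 7
Mesh after 56 steps: gear-0 tooth 6 meets gear-1 tooth 7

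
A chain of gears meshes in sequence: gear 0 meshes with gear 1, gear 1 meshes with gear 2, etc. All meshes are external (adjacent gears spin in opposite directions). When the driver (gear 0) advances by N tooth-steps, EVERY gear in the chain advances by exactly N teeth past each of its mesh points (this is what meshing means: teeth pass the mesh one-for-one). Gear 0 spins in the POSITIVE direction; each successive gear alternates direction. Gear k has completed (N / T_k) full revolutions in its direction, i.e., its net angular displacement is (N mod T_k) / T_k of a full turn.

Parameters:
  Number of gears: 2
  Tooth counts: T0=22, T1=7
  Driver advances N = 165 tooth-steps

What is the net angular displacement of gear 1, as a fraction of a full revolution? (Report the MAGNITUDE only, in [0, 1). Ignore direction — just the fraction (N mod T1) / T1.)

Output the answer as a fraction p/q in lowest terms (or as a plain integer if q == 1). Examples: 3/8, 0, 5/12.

Chain of 2 gears, tooth counts: [22, 7]
  gear 0: T0=22, direction=positive, advance = 165 mod 22 = 11 teeth = 11/22 turn
  gear 1: T1=7, direction=negative, advance = 165 mod 7 = 4 teeth = 4/7 turn
Gear 1: 165 mod 7 = 4
Fraction = 4 / 7 = 4/7 (gcd(4,7)=1) = 4/7

Answer: 4/7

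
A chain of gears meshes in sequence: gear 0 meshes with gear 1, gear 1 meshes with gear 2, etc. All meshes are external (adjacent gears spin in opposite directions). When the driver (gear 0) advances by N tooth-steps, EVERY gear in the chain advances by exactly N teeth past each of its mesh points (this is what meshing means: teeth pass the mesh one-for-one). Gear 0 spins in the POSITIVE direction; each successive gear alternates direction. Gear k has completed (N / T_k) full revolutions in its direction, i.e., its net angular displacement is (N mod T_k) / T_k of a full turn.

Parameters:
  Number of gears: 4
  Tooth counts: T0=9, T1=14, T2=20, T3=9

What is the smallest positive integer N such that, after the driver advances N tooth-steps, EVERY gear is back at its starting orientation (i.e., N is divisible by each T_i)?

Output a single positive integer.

Answer: 1260

Derivation:
Gear k returns to start when N is a multiple of T_k.
All gears at start simultaneously when N is a common multiple of [9, 14, 20, 9]; the smallest such N is lcm(9, 14, 20, 9).
Start: lcm = T0 = 9
Fold in T1=14: gcd(9, 14) = 1; lcm(9, 14) = 9 * 14 / 1 = 126 / 1 = 126
Fold in T2=20: gcd(126, 20) = 2; lcm(126, 20) = 126 * 20 / 2 = 2520 / 2 = 1260
Fold in T3=9: gcd(1260, 9) = 9; lcm(1260, 9) = 1260 * 9 / 9 = 11340 / 9 = 1260
Full cycle length = 1260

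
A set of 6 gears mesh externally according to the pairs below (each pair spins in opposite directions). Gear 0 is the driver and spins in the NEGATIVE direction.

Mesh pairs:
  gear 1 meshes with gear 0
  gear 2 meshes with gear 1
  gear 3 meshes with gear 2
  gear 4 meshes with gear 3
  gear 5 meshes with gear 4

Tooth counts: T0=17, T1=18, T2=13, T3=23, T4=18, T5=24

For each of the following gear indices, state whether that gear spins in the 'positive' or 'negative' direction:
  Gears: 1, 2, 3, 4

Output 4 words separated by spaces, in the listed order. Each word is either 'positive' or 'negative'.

Gear 0 (driver): negative (depth 0)
  gear 1: meshes with gear 0 -> depth 1 -> positive (opposite of gear 0)
  gear 2: meshes with gear 1 -> depth 2 -> negative (opposite of gear 1)
  gear 3: meshes with gear 2 -> depth 3 -> positive (opposite of gear 2)
  gear 4: meshes with gear 3 -> depth 4 -> negative (opposite of gear 3)
  gear 5: meshes with gear 4 -> depth 5 -> positive (opposite of gear 4)
Queried indices 1, 2, 3, 4 -> positive, negative, positive, negative

Answer: positive negative positive negative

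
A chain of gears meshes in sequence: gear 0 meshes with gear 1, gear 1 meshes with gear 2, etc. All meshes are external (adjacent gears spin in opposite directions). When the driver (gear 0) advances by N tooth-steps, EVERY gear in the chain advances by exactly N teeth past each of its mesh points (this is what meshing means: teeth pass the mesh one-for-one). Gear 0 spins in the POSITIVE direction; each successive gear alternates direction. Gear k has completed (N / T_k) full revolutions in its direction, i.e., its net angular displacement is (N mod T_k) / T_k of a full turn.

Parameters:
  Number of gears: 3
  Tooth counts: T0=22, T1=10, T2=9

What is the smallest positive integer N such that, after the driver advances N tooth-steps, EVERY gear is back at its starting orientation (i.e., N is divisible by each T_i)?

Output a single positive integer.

Answer: 990

Derivation:
Gear k returns to start when N is a multiple of T_k.
All gears at start simultaneously when N is a common multiple of [22, 10, 9]; the smallest such N is lcm(22, 10, 9).
Start: lcm = T0 = 22
Fold in T1=10: gcd(22, 10) = 2; lcm(22, 10) = 22 * 10 / 2 = 220 / 2 = 110
Fold in T2=9: gcd(110, 9) = 1; lcm(110, 9) = 110 * 9 / 1 = 990 / 1 = 990
Full cycle length = 990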